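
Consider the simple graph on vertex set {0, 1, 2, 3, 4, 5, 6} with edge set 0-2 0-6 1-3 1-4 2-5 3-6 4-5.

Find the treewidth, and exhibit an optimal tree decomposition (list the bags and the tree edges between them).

Each bag holds 3 vertices, so the decomposition has width 2, which upper-bounds the treewidth. The edges 5–2–0–6–3–1–4–5 form a cycle, so G is not a tree and its treewidth is at least 2. The upper and lower bounds meet at 2, so that is the treewidth.

Treewidth 2.
Bags: B1 = {0, 2, 5}  B2 = {0, 5, 6}  B3 = {3, 5, 6}  B4 = {1, 3, 5}  B5 = {1, 4, 5}
Tree: B1–B2, B2–B3, B3–B4, B4–B5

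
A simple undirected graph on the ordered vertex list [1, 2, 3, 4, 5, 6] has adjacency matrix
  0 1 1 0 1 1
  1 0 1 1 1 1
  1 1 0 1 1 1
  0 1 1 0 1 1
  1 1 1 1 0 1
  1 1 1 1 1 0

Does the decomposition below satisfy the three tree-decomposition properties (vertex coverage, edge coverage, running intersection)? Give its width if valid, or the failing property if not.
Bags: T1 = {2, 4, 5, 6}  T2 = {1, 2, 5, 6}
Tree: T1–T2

A tree decomposition must satisfy three properties: every vertex lies in some bag; for every edge, both endpoints lie together in some bag; and for every vertex, the bags containing it form a connected subtree. Here vertex 3 appears in no bag, so the decomposition is invalid.

No — vertex 3 appears in no bag.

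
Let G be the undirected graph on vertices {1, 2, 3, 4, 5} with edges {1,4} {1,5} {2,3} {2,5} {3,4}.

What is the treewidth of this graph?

A width-2 tree decomposition is:
Bags: B1 = {1, 3, 4}  B2 = {1, 3, 5}  B3 = {2, 3, 5}
Tree: B1–B2, B2–B3
The largest bag has 3 vertices, giving width 2; this decomposition certifies tw(G) ≤ 2. The edges 3–4–1–5–2–3 form a cycle, so G is not a tree and its treewidth is at least 2. The upper and lower bounds meet at 2, so that is the treewidth.

2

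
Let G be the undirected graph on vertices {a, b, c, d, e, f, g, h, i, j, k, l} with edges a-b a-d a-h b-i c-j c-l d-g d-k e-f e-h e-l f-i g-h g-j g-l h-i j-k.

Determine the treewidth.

3

A width-3 tree decomposition is:
Bags: B1 = {a, b, f, i}  B2 = {a, f, h, i}  B3 = {a, e, f, h}  B4 = {a, d, e, h}  B5 = {d, e, g, h}  B6 = {d, e, g, l}  B7 = {d, g, k, l}  B8 = {g, j, k, l}  B9 = {c, j, k, l}
Tree: B1–B2, B2–B3, B3–B4, B4–B5, B5–B6, B6–B7, B7–B8, B8–B9
Every bag has size at most 4, so the width is 4 − 1 = 3 and tw(G) ≤ 3. For the lower bound: the 4 vertex sets {b,f,i}, {a}, {h}, {d,e,g,l} are disjoint, each induces a connected subgraph, and every pair is joined by at least one edge of G. Contracting each set to a single vertex therefore yields K_{4} as a minor, and since treewidth is minor-monotone, tw(G) ≥ tw(K_{4}) = 3. Therefore the treewidth is 3.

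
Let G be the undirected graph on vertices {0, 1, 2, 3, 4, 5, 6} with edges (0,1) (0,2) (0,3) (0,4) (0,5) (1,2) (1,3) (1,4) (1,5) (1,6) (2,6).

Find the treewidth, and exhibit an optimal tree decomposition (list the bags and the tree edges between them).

Treewidth 2.
One optimal decomposition is:
Bags: B1 = {0, 1, 5}  B2 = {0, 1, 2}  B3 = {1, 2, 6}  B4 = {0, 1, 4}  B5 = {0, 1, 3}
Tree: B1–B2, B2–B3, B2–B4, B2–B5

Each bag holds 3 vertices, so the decomposition has width 2, which upper-bounds the treewidth. On the other hand G contains the 3-clique {0, 1, 2}. A clique must lie in a single bag of any decomposition, so no decomposition can have width below 2. Hence tw(G) = 2 exactly.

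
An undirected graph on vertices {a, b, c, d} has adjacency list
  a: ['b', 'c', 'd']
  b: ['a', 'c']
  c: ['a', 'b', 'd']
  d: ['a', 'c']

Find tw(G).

A width-2 tree decomposition is:
Bags: B1 = {a, b, c}  B2 = {a, c, d}
Tree: B1–B2
Every bag has size at most 3, so the width is 3 − 1 = 2 and tw(G) ≤ 2. On the other hand G contains the 3-clique {a, c, d}. A clique must lie in a single bag of any decomposition, so no decomposition can have width below 2. Therefore the treewidth is 2.

2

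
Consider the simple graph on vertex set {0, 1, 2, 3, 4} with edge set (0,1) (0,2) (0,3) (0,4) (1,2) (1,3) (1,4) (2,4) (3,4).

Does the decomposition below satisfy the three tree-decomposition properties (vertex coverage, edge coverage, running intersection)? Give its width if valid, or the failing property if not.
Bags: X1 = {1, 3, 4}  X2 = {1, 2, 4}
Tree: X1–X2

A tree decomposition must satisfy three properties: every vertex lies in some bag; for every edge, both endpoints lie together in some bag; and for every vertex, the bags containing it form a connected subtree. Here vertex 0 appears in no bag, so the decomposition is invalid.

No — vertex 0 appears in no bag.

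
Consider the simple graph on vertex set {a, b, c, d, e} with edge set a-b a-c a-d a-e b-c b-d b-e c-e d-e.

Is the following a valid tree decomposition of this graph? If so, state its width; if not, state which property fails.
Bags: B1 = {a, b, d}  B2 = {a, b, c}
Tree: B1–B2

No — vertex e appears in no bag.

A tree decomposition must satisfy three properties: every vertex lies in some bag; for every edge, both endpoints lie together in some bag; and for every vertex, the bags containing it form a connected subtree. Here vertex e appears in no bag, so the decomposition is invalid.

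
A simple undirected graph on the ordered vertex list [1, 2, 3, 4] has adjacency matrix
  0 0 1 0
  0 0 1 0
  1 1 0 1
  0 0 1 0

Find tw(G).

1

A width-1 tree decomposition is:
Bags: B1 = {2, 3}  B2 = {1, 3}  B3 = {3, 4}
Tree: B1–B2, B2–B3
Each bag holds 2 vertices, so the decomposition has width 1, which upper-bounds the treewidth. Any graph with an edge has treewidth ≥ 1, and G has the edge 3–2. The upper and lower bounds meet at 1, so that is the treewidth.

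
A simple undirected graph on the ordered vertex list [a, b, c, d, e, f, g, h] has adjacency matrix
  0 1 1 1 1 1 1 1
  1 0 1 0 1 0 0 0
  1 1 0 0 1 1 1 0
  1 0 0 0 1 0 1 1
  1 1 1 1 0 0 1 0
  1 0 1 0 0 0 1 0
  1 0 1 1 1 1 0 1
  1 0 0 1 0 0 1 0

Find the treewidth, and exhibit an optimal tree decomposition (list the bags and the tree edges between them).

The largest bag has 4 vertices, giving width 3; this decomposition certifies tw(G) ≤ 3. For the lower bound, the 4 vertices {a, d, e, g} are pairwise adjacent, and any tree decomposition puts a clique entirely inside one bag — forcing width ≥ 3. Hence tw(G) = 3 exactly.

Treewidth 3.
One such decomposition:
Bags: B1 = {a, c, f, g}  B2 = {a, c, e, g}  B3 = {a, b, c, e}  B4 = {a, d, e, g}  B5 = {a, d, g, h}
Tree: B1–B2, B2–B3, B2–B4, B4–B5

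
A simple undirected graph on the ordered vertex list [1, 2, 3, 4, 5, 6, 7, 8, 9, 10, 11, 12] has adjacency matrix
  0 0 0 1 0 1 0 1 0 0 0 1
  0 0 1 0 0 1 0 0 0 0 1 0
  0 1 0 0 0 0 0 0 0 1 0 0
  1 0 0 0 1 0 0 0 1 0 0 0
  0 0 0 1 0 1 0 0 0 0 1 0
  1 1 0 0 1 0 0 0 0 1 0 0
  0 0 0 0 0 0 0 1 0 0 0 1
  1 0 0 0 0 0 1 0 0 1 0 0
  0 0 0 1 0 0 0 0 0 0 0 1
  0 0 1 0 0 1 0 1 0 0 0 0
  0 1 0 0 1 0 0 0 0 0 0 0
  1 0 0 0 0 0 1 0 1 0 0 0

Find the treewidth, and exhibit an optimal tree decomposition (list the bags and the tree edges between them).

Every bag has size at most 4, so the width is 4 − 1 = 3 and tw(G) ≤ 3. For the lower bound: the 4 vertex sets {7,9,12}, {8}, {1}, {4,5,6,10} are disjoint, each induces a connected subgraph, and every pair is joined by at least one edge of G. Contracting each set to a single vertex therefore yields K_{4} as a minor, and since treewidth is minor-monotone, tw(G) ≥ tw(K_{4}) = 3. Hence tw(G) = 3 exactly.

Treewidth 3.
One optimal decomposition is:
Bags: B1 = {7, 8, 9, 12}  B2 = {1, 8, 9, 12}  B3 = {1, 4, 8, 9}  B4 = {1, 4, 8, 10}  B5 = {1, 4, 6, 10}  B6 = {4, 5, 6, 10}  B7 = {3, 5, 6, 10}  B8 = {2, 3, 5, 6}  B9 = {2, 3, 5, 11}
Tree: B1–B2, B2–B3, B3–B4, B4–B5, B5–B6, B6–B7, B7–B8, B8–B9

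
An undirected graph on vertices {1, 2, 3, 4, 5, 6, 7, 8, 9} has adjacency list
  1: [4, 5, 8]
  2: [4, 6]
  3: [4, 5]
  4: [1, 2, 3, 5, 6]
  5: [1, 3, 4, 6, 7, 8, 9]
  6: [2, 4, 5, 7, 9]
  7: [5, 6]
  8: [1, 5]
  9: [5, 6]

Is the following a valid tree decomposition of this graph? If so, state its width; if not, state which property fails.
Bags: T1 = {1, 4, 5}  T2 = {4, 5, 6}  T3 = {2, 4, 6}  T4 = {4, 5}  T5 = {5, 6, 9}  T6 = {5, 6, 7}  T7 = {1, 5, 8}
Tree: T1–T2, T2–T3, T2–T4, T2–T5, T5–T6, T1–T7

No — vertex 3 appears in no bag.

A tree decomposition must satisfy three properties: every vertex lies in some bag; for every edge, both endpoints lie together in some bag; and for every vertex, the bags containing it form a connected subtree. Here vertex 3 appears in no bag, so the decomposition is invalid.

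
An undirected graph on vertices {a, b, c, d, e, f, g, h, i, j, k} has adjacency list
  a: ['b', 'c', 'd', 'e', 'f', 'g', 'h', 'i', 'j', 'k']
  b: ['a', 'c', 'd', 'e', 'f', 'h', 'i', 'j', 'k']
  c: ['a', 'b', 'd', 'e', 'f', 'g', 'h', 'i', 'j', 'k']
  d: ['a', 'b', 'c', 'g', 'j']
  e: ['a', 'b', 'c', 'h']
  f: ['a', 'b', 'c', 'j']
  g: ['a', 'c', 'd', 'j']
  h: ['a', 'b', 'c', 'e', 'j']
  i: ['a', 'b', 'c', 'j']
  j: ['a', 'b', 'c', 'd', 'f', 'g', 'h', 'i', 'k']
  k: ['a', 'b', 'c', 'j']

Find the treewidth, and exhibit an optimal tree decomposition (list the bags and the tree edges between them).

Each bag holds 5 vertices, so the decomposition has width 4, which upper-bounds the treewidth. Conversely, {a, c, d, g, j} is a clique of size 5, and the vertices of any clique must share a bag in every tree decomposition; so some bag has ≥ 5 vertices and tw(G) ≥ 4. Combining the bounds, tw(G) = 4.

Treewidth 4.
One such decomposition:
Bags: B1 = {a, b, c, i, j}  B2 = {a, b, c, f, j}  B3 = {a, b, c, j, k}  B4 = {a, b, c, h, j}  B5 = {a, b, c, d, j}  B6 = {a, b, c, e, h}  B7 = {a, c, d, g, j}
Tree: B1–B2, B1–B3, B1–B4, B1–B5, B4–B6, B5–B7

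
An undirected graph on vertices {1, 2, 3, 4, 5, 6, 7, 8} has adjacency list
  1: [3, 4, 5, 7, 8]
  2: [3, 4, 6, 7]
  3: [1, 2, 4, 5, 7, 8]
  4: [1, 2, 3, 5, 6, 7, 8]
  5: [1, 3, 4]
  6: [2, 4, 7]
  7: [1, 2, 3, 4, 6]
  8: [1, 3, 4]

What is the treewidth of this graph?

A width-3 tree decomposition is:
Bags: B1 = {2, 3, 4, 7}  B2 = {2, 4, 6, 7}  B3 = {1, 3, 4, 7}  B4 = {1, 3, 4, 5}  B5 = {1, 3, 4, 8}
Tree: B1–B2, B1–B3, B3–B4, B3–B5
Every bag has size at most 4, so the width is 4 − 1 = 3 and tw(G) ≤ 3. Conversely, {1, 3, 4, 8} is a clique of size 4, and the vertices of any clique must share a bag in every tree decomposition; so some bag has ≥ 4 vertices and tw(G) ≥ 3. Combining the bounds, tw(G) = 3.

3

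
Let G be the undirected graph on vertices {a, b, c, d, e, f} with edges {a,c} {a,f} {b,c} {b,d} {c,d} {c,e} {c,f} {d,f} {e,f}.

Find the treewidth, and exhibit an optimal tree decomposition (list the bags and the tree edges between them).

Treewidth 2.
Bags: B1 = {a, c, f}  B2 = {c, d, f}  B3 = {c, e, f}  B4 = {b, c, d}
Tree: B1–B2, B2–B3, B2–B4

Each bag holds 3 vertices, so the decomposition has width 2, which upper-bounds the treewidth. Conversely, {c, d, f} is a clique of size 3, and the vertices of any clique must share a bag in every tree decomposition; so some bag has ≥ 3 vertices and tw(G) ≥ 2. Hence tw(G) = 2 exactly.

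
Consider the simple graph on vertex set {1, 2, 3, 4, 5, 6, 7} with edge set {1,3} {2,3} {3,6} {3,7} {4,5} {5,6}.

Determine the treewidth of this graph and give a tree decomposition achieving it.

The largest bag has 2 vertices, giving width 1; this decomposition certifies tw(G) ≤ 1. Since G has at least one edge (e.g. 3–6), it is not an edgeless graph, so tw(G) ≥ 1. Combining the bounds, tw(G) = 1.

Treewidth 1.
Bags: B1 = {3, 6}  B2 = {5, 6}  B3 = {2, 3}  B4 = {4, 5}  B5 = {3, 7}  B6 = {1, 3}
Tree: B1–B2, B1–B3, B2–B4, B1–B5, B3–B6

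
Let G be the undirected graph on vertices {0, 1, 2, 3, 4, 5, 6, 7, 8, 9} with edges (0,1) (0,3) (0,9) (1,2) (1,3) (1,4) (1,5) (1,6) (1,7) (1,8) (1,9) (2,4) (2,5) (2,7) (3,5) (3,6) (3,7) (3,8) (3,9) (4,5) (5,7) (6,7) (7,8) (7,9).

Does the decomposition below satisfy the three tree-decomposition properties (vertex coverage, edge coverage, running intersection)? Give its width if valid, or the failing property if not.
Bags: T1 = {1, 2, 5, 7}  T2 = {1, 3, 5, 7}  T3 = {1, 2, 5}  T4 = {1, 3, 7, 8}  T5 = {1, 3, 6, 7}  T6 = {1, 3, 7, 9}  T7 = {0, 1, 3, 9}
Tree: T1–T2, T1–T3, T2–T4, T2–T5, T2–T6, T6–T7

No — vertex 4 appears in no bag.

A tree decomposition must satisfy three properties: every vertex lies in some bag; for every edge, both endpoints lie together in some bag; and for every vertex, the bags containing it form a connected subtree. Here vertex 4 appears in no bag, so the decomposition is invalid.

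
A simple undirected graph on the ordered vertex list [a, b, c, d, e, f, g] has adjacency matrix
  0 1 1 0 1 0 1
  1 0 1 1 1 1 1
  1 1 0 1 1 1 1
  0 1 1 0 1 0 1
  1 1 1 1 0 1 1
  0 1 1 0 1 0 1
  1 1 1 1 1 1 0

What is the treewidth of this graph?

4

A width-4 tree decomposition is:
Bags: B1 = {b, c, e, f, g}  B2 = {a, b, c, e, g}  B3 = {b, c, d, e, g}
Tree: B1–B2, B1–B3
Each bag holds 5 vertices, so the decomposition has width 4, which upper-bounds the treewidth. On the other hand G contains the 5-clique {b, c, d, e, g}. A clique must lie in a single bag of any decomposition, so no decomposition can have width below 4. Hence tw(G) = 4 exactly.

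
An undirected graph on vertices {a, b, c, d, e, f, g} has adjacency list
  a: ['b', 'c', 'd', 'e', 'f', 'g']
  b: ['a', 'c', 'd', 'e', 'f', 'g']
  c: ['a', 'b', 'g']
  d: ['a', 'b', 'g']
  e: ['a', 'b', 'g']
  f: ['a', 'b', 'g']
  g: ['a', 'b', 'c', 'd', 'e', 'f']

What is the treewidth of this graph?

3

A width-3 tree decomposition is:
Bags: B1 = {a, b, d, g}  B2 = {a, b, f, g}  B3 = {a, b, c, g}  B4 = {a, b, e, g}
Tree: B1–B2, B1–B3, B1–B4
The largest bag has 4 vertices, giving width 3; this decomposition certifies tw(G) ≤ 3. For the lower bound, the 4 vertices {a, b, d, g} are pairwise adjacent, and any tree decomposition puts a clique entirely inside one bag — forcing width ≥ 3. The upper and lower bounds meet at 3, so that is the treewidth.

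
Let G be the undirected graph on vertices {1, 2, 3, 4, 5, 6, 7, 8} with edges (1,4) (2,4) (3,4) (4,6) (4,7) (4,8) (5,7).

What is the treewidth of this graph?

1

A width-1 tree decomposition is:
Bags: B1 = {4, 6}  B2 = {1, 4}  B3 = {4, 7}  B4 = {4, 8}  B5 = {2, 4}  B6 = {5, 7}  B7 = {3, 4}
Tree: B1–B2, B1–B3, B1–B4, B1–B5, B3–B6, B3–B7
Each bag holds 2 vertices, so the decomposition has width 1, which upper-bounds the treewidth. Any graph with an edge has treewidth ≥ 1, and G has the edge 6–4. Therefore the treewidth is 1.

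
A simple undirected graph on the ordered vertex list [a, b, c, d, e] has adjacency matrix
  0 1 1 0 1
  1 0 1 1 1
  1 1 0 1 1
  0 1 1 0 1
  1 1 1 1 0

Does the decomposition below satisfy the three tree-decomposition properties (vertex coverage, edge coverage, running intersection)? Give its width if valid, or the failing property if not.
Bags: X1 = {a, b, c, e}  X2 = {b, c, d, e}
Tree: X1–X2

Checking the three conditions: (i) the bags cover all of {a, b, c, d, e}; (ii) for each edge, some bag contains both endpoints; (iii) the bags containing any fixed vertex form a subtree. All hold, so the decomposition is valid with width 4 − 1 = 3.

Yes; width 3.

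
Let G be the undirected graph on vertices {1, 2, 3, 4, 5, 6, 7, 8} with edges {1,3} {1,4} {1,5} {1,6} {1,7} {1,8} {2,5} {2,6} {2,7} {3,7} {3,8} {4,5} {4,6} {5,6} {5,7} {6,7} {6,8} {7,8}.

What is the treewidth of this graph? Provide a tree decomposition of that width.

Treewidth 3.
One such decomposition:
Bags: B1 = {1, 5, 6, 7}  B2 = {2, 5, 6, 7}  B3 = {1, 6, 7, 8}  B4 = {1, 4, 5, 6}  B5 = {1, 3, 7, 8}
Tree: B1–B2, B1–B3, B1–B4, B3–B5

Each bag holds 4 vertices, so the decomposition has width 3, which upper-bounds the treewidth. For the lower bound, the 4 vertices {1, 3, 7, 8} are pairwise adjacent, and any tree decomposition puts a clique entirely inside one bag — forcing width ≥ 3. Combining the bounds, tw(G) = 3.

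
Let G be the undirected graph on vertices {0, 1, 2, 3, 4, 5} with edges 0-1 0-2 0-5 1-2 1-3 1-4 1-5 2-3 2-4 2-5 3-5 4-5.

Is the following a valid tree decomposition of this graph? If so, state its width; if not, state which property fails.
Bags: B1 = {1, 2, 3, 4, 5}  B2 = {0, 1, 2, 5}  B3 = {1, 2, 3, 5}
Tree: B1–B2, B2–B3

No — bags containing vertex 3 are not connected in the tree.

A tree decomposition must satisfy three properties: every vertex lies in some bag; for every edge, both endpoints lie together in some bag; and for every vertex, the bags containing it form a connected subtree. Here bags containing vertex 3 are not connected in the tree, so the decomposition is invalid.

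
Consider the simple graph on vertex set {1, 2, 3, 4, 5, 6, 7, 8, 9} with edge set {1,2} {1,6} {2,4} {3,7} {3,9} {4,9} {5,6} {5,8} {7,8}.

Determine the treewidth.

2

A width-2 tree decomposition is:
Bags: B1 = {3, 4, 9}  B2 = {2, 3, 4}  B3 = {1, 2, 3}  B4 = {1, 3, 6}  B5 = {3, 5, 6}  B6 = {3, 5, 8}  B7 = {3, 7, 8}
Tree: B1–B2, B2–B3, B3–B4, B4–B5, B5–B6, B6–B7
The largest bag has 3 vertices, giving width 2; this decomposition certifies tw(G) ≤ 2. Since 3–9–4–2–1–6–5–8–7–3 is a cycle in G, G is not acyclic. Forests are exactly the graphs of treewidth ≤ 1, so tw(G) ≥ 2. Therefore the treewidth is 2.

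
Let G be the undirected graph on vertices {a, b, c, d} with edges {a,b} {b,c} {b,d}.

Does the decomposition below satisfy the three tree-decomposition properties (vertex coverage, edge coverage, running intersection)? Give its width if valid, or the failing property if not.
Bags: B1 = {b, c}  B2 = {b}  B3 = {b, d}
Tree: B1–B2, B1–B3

A tree decomposition must satisfy three properties: every vertex lies in some bag; for every edge, both endpoints lie together in some bag; and for every vertex, the bags containing it form a connected subtree. Here vertex a appears in no bag, so the decomposition is invalid.

No — vertex a appears in no bag.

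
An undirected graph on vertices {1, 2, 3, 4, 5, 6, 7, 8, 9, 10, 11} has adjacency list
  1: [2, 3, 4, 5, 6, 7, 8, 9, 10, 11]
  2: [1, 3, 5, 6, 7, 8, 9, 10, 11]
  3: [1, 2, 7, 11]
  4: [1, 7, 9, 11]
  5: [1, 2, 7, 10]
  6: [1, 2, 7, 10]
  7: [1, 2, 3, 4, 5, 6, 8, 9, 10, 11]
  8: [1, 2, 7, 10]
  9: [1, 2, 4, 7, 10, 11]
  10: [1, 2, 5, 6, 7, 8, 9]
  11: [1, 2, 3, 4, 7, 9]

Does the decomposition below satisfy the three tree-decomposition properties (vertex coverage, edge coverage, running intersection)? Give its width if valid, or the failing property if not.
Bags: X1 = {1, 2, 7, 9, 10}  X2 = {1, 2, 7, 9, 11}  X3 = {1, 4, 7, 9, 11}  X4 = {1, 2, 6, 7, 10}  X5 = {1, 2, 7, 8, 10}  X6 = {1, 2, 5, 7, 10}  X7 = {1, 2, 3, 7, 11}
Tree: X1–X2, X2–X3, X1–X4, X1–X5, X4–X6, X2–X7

Yes; width 4.

Checking the three conditions: (i) the bags cover all of {1, 2, 3, 4, 5, 6, 7, 8, 9, 10, 11}; (ii) for each edge, some bag contains both endpoints; (iii) the bags containing any fixed vertex form a subtree. All hold, so the decomposition is valid with width 5 − 1 = 4.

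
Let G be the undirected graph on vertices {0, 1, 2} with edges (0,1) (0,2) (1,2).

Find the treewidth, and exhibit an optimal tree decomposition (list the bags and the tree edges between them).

Treewidth 2.
Bags: B1 = {0, 1, 2}
Tree: (single bag)

A single bag containing all 3 vertices is trivially a valid decomposition of width 2. Conversely, {0, 1, 2} is a clique of size 3, and the vertices of any clique must share a bag in every tree decomposition; so some bag has ≥ 3 vertices and tw(G) ≥ 2. The upper and lower bounds meet at 2, so that is the treewidth.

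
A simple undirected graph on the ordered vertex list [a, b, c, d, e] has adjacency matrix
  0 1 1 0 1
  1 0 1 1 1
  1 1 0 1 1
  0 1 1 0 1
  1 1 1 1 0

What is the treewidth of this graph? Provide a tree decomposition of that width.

Every bag has size at most 4, so the width is 4 − 1 = 3 and tw(G) ≤ 3. On the other hand G contains the 4-clique {b, c, d, e}. A clique must lie in a single bag of any decomposition, so no decomposition can have width below 3. Combining the bounds, tw(G) = 3.

Treewidth 3.
Bags: B1 = {b, c, d, e}  B2 = {a, b, c, e}
Tree: B1–B2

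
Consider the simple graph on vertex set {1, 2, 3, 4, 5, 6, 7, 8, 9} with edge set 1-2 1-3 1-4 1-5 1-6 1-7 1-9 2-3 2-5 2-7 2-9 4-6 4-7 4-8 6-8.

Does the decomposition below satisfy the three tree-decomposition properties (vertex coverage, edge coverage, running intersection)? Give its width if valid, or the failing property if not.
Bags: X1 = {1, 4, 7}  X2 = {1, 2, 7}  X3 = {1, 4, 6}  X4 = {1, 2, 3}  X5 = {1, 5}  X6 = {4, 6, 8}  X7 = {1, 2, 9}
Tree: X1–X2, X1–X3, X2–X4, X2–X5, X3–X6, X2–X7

A tree decomposition must satisfy three properties: every vertex lies in some bag; for every edge, both endpoints lie together in some bag; and for every vertex, the bags containing it form a connected subtree. Here edge (2,5) lies in no bag, so the decomposition is invalid.

No — edge (2,5) lies in no bag.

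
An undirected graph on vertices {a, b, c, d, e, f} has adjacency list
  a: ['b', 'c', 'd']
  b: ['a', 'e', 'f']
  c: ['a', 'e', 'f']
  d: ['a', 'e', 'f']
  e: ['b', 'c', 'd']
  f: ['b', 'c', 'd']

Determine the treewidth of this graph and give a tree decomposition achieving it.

Treewidth 3.
One such decomposition:
Bags: B1 = {a, b, c, d}  B2 = {b, c, d, f}  B3 = {b, c, d, e}
Tree: B1–B2, B2–B3

Every bag has size at most 4, so the width is 4 − 1 = 3 and tw(G) ≤ 3. For the lower bound: the 4 vertex sets {a,c}, {b,f}, {d}, {e} are disjoint, each induces a connected subgraph, and every pair is joined by at least one edge of G. Contracting each set to a single vertex therefore yields K_{4} as a minor, and since treewidth is minor-monotone, tw(G) ≥ tw(K_{4}) = 3. Combining the bounds, tw(G) = 3.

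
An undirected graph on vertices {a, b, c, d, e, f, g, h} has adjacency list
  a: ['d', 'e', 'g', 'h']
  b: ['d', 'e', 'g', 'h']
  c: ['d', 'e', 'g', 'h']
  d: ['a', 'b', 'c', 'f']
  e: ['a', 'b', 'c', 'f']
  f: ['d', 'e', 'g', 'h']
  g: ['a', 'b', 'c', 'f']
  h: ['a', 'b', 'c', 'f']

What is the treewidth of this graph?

4

A width-4 tree decomposition is:
Bags: B1 = {a, d, e, g, h}  B2 = {c, d, e, g, h}  B3 = {d, e, f, g, h}  B4 = {b, d, e, g, h}
Tree: B1–B2, B2–B3, B3–B4
Every bag has size at most 5, so the width is 5 − 1 = 4 and tw(G) ≤ 4. For the lower bound: the 5 vertex sets {a,d}, {c,h}, {f,g}, {e}, {b} are disjoint, each induces a connected subgraph, and every pair is joined by at least one edge of G. Contracting each set to a single vertex therefore yields K_{5} as a minor, and since treewidth is minor-monotone, tw(G) ≥ tw(K_{5}) = 4. Hence tw(G) = 4 exactly.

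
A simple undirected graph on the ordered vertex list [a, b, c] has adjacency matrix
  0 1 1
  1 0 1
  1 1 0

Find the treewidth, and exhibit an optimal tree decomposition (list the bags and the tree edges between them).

Treewidth 2.
One optimal decomposition is:
Bags: B1 = {a, b, c}
Tree: (single bag)

A single bag containing all 3 vertices is trivially a valid decomposition of width 2. On the other hand G contains the 3-clique {a, b, c}. A clique must lie in a single bag of any decomposition, so no decomposition can have width below 2. Hence tw(G) = 2 exactly.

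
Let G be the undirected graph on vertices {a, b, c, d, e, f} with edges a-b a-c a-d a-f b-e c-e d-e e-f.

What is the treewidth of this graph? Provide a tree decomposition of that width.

Treewidth 2.
Bags: B1 = {a, e, f}  B2 = {a, b, e}  B3 = {a, d, e}  B4 = {a, c, e}
Tree: B1–B2, B2–B3, B3–B4

Every bag has size at most 3, so the width is 3 − 1 = 2 and tw(G) ≤ 2. The edges f–e–b–a–f form a cycle, so G is not a tree and its treewidth is at least 2. Therefore the treewidth is 2.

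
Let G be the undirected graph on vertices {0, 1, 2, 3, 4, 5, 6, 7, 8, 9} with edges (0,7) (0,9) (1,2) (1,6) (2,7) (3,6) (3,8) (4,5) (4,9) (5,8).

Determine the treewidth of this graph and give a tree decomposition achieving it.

Treewidth 2.
One such decomposition:
Bags: B1 = {4, 5, 9}  B2 = {0, 5, 9}  B3 = {0, 5, 7}  B4 = {2, 5, 7}  B5 = {1, 2, 5}  B6 = {1, 5, 6}  B7 = {3, 5, 6}  B8 = {3, 5, 8}
Tree: B1–B2, B2–B3, B3–B4, B4–B5, B5–B6, B6–B7, B7–B8

Each bag holds 3 vertices, so the decomposition has width 2, which upper-bounds the treewidth. For the lower bound, G contains the cycle 5–4–9–0–7–2–1–6–3–8–5, so G is not a forest; only forests have treewidth ≤ 1, hence tw(G) ≥ 2. Combining the bounds, tw(G) = 2.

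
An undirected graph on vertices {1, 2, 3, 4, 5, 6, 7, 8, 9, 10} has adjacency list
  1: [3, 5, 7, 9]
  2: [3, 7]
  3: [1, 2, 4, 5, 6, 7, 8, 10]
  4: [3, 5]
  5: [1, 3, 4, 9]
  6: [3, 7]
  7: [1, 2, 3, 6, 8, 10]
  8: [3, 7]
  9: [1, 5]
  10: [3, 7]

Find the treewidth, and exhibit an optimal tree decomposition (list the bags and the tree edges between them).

Treewidth 2.
Bags: B1 = {3, 4, 5}  B2 = {1, 3, 5}  B3 = {1, 5, 9}  B4 = {1, 3, 7}  B5 = {3, 7, 10}  B6 = {3, 6, 7}  B7 = {2, 3, 7}  B8 = {3, 7, 8}
Tree: B1–B2, B2–B3, B2–B4, B4–B5, B5–B6, B4–B7, B7–B8

Each bag holds 3 vertices, so the decomposition has width 2, which upper-bounds the treewidth. Conversely, {1, 5, 9} is a clique of size 3, and the vertices of any clique must share a bag in every tree decomposition; so some bag has ≥ 3 vertices and tw(G) ≥ 2. The upper and lower bounds meet at 2, so that is the treewidth.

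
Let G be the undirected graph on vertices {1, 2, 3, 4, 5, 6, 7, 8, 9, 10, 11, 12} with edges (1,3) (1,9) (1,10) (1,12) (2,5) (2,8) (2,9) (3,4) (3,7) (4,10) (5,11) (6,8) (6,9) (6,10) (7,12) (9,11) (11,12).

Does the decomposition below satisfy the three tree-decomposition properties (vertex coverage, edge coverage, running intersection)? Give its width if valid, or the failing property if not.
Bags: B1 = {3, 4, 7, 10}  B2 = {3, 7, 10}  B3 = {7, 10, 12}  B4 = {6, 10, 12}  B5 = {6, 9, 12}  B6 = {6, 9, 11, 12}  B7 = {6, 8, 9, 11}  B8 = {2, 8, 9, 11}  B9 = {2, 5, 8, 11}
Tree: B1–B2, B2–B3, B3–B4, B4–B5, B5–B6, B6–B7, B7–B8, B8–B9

No — vertex 1 appears in no bag.

A tree decomposition must satisfy three properties: every vertex lies in some bag; for every edge, both endpoints lie together in some bag; and for every vertex, the bags containing it form a connected subtree. Here vertex 1 appears in no bag, so the decomposition is invalid.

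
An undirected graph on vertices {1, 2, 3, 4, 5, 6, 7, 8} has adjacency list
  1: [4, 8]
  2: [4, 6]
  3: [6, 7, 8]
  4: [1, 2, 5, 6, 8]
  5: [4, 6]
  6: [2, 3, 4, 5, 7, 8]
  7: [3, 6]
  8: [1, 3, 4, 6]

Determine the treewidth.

2

A width-2 tree decomposition is:
Bags: B1 = {2, 4, 6}  B2 = {4, 6, 8}  B3 = {3, 6, 8}  B4 = {1, 4, 8}  B5 = {3, 6, 7}  B6 = {4, 5, 6}
Tree: B1–B2, B2–B3, B2–B4, B3–B5, B2–B6
The largest bag has 3 vertices, giving width 2; this decomposition certifies tw(G) ≤ 2. Conversely, {1, 4, 8} is a clique of size 3, and the vertices of any clique must share a bag in every tree decomposition; so some bag has ≥ 3 vertices and tw(G) ≥ 2. Hence tw(G) = 2 exactly.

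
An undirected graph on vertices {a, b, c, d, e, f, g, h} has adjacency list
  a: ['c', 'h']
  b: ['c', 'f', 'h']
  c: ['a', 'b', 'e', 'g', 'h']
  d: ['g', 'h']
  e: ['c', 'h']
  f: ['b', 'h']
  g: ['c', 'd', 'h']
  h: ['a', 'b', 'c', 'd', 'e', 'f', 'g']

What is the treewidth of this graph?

A width-2 tree decomposition is:
Bags: B1 = {b, c, h}  B2 = {a, c, h}  B3 = {b, f, h}  B4 = {c, g, h}  B5 = {c, e, h}  B6 = {d, g, h}
Tree: B1–B2, B1–B3, B1–B4, B4–B5, B4–B6
Every bag has size at most 3, so the width is 3 − 1 = 2 and tw(G) ≤ 2. Conversely, {d, g, h} is a clique of size 3, and the vertices of any clique must share a bag in every tree decomposition; so some bag has ≥ 3 vertices and tw(G) ≥ 2. Therefore the treewidth is 2.

2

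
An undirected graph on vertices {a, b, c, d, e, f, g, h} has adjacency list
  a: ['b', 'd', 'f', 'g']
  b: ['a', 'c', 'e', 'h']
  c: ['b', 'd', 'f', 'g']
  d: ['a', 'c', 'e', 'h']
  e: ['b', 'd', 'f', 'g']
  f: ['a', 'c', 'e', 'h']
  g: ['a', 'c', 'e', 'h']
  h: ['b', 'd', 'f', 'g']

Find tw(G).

4

A width-4 tree decomposition is:
Bags: B1 = {b, d, e, f, g}  B2 = {b, d, f, g, h}  B3 = {a, b, d, f, g}  B4 = {b, c, d, f, g}
Tree: B1–B2, B2–B3, B3–B4
Each bag holds 5 vertices, so the decomposition has width 4, which upper-bounds the treewidth. For the lower bound: the 5 vertex sets {b,e}, {g,h}, {a,f}, {d}, {c} are disjoint, each induces a connected subgraph, and every pair is joined by at least one edge of G. Contracting each set to a single vertex therefore yields K_{5} as a minor, and since treewidth is minor-monotone, tw(G) ≥ tw(K_{5}) = 4. Combining the bounds, tw(G) = 4.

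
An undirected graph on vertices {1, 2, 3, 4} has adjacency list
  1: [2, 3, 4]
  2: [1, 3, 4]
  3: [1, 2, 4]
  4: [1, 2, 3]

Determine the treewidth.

A width-3 tree decomposition is:
Bags: B1 = {1, 2, 3, 4}
Tree: (single bag)
With just one bag of size 4, the width is 4 − 1 = 3, so tw(G) ≤ 3. For the lower bound, the 4 vertices {1, 2, 3, 4} are pairwise adjacent, and any tree decomposition puts a clique entirely inside one bag — forcing width ≥ 3. Combining the bounds, tw(G) = 3.

3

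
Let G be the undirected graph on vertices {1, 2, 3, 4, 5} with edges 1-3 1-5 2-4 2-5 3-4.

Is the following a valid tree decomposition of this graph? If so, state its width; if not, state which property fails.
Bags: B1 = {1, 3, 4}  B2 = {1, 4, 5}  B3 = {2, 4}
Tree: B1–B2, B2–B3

No — edge (5,2) lies in no bag.

A tree decomposition must satisfy three properties: every vertex lies in some bag; for every edge, both endpoints lie together in some bag; and for every vertex, the bags containing it form a connected subtree. Here edge (5,2) lies in no bag, so the decomposition is invalid.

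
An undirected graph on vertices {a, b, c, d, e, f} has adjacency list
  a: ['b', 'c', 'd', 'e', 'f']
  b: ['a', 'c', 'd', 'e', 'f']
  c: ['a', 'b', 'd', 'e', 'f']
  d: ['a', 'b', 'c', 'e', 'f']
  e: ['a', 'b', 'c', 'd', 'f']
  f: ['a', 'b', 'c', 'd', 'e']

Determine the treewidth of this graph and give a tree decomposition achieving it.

With just one bag of size 6, the width is 6 − 1 = 5, so tw(G) ≤ 5. For the lower bound, the 6 vertices {a, b, c, d, e, f} are pairwise adjacent, and any tree decomposition puts a clique entirely inside one bag — forcing width ≥ 5. The upper and lower bounds meet at 5, so that is the treewidth.

Treewidth 5.
One optimal decomposition is:
Bags: B1 = {a, b, c, d, e, f}
Tree: (single bag)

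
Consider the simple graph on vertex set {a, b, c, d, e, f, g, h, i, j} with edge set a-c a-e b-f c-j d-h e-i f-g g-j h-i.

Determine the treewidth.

A width-1 tree decomposition is:
Bags: B1 = {d, h}  B2 = {h, i}  B3 = {e, i}  B4 = {a, e}  B5 = {a, c}  B6 = {c, j}  B7 = {g, j}  B8 = {f, g}  B9 = {b, f}
Tree: B1–B2, B2–B3, B3–B4, B4–B5, B5–B6, B6–B7, B7–B8, B8–B9
Each bag holds 2 vertices, so the decomposition has width 1, which upper-bounds the treewidth. Since G has at least one edge (e.g. d–h), it is not an edgeless graph, so tw(G) ≥ 1. Combining the bounds, tw(G) = 1.

1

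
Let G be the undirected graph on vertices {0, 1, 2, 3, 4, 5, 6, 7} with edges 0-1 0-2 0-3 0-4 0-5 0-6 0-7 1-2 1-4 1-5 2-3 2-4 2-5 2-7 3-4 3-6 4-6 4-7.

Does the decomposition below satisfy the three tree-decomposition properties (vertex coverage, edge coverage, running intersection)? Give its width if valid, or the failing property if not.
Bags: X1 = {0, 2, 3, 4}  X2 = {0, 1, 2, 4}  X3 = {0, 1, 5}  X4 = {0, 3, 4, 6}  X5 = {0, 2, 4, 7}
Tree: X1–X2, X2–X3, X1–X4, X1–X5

A tree decomposition must satisfy three properties: every vertex lies in some bag; for every edge, both endpoints lie together in some bag; and for every vertex, the bags containing it form a connected subtree. Here edge (2,5) lies in no bag, so the decomposition is invalid.

No — edge (2,5) lies in no bag.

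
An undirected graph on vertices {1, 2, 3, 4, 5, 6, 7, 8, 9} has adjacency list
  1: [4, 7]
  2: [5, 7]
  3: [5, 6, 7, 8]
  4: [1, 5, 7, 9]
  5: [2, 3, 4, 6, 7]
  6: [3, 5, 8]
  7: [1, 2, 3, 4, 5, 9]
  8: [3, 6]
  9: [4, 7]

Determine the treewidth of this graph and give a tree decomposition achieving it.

Every bag has size at most 3, so the width is 3 − 1 = 2 and tw(G) ≤ 2. For the lower bound, the 3 vertices {3, 6, 8} are pairwise adjacent, and any tree decomposition puts a clique entirely inside one bag — forcing width ≥ 2. Therefore the treewidth is 2.

Treewidth 2.
One optimal decomposition is:
Bags: B1 = {3, 5, 7}  B2 = {3, 5, 6}  B3 = {4, 5, 7}  B4 = {2, 5, 7}  B5 = {3, 6, 8}  B6 = {4, 7, 9}  B7 = {1, 4, 7}
Tree: B1–B2, B1–B3, B3–B4, B2–B5, B3–B6, B6–B7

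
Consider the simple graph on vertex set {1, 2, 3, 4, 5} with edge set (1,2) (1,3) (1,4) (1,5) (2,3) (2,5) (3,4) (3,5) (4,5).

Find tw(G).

A width-3 tree decomposition is:
Bags: B1 = {1, 2, 3, 5}  B2 = {1, 3, 4, 5}
Tree: B1–B2
Each bag holds 4 vertices, so the decomposition has width 3, which upper-bounds the treewidth. Conversely, {1, 2, 3, 5} is a clique of size 4, and the vertices of any clique must share a bag in every tree decomposition; so some bag has ≥ 4 vertices and tw(G) ≥ 3. Therefore the treewidth is 3.

3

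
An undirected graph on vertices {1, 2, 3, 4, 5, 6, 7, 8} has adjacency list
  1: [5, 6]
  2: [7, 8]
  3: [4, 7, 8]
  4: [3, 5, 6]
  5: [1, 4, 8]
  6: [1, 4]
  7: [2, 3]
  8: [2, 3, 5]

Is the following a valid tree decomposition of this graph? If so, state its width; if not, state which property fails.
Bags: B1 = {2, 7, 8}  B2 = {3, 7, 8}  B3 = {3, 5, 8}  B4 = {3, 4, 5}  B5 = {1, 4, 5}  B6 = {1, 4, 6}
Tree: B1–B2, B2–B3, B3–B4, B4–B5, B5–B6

Every vertex of G appears in some bag (union = {1, 2, 3, 4, 5, 6, 7, 8}); every edge is covered by a bag; and for each vertex v the set of bags containing v is connected in the bag tree. The decomposition is therefore valid. The largest bag has 3 vertices, so the width is 2.

Yes; width 2.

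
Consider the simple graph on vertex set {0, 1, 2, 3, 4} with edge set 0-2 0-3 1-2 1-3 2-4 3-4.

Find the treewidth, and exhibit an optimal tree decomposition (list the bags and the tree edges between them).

Treewidth 2.
Bags: B1 = {0, 2, 3}  B2 = {2, 3, 4}  B3 = {1, 2, 3}
Tree: B1–B2, B2–B3

Every bag has size at most 3, so the width is 3 − 1 = 2 and tw(G) ≤ 2. The edges 0–2–4–3–0 form a cycle, so G is not a tree and its treewidth is at least 2. Combining the bounds, tw(G) = 2.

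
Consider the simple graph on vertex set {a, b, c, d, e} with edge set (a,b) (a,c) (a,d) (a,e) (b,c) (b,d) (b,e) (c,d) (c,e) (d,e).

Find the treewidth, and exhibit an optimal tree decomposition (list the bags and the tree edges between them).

A single bag containing all 5 vertices is trivially a valid decomposition of width 4. Conversely, {a, b, c, d, e} is a clique of size 5, and the vertices of any clique must share a bag in every tree decomposition; so some bag has ≥ 5 vertices and tw(G) ≥ 4. Therefore the treewidth is 4.

Treewidth 4.
One such decomposition:
Bags: B1 = {a, b, c, d, e}
Tree: (single bag)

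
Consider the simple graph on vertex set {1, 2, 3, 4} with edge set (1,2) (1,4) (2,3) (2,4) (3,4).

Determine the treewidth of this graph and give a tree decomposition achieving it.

The largest bag has 3 vertices, giving width 2; this decomposition certifies tw(G) ≤ 2. For the lower bound, the 3 vertices {1, 2, 4} are pairwise adjacent, and any tree decomposition puts a clique entirely inside one bag — forcing width ≥ 2. The upper and lower bounds meet at 2, so that is the treewidth.

Treewidth 2.
One optimal decomposition is:
Bags: B1 = {2, 3, 4}  B2 = {1, 2, 4}
Tree: B1–B2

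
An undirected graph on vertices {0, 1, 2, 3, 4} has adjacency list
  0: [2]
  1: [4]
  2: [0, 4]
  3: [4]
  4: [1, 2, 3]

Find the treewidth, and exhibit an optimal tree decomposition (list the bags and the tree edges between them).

The largest bag has 2 vertices, giving width 1; this decomposition certifies tw(G) ≤ 1. G has an edge, so its treewidth is at least 1. The upper and lower bounds meet at 1, so that is the treewidth.

Treewidth 1.
One optimal decomposition is:
Bags: B1 = {2, 4}  B2 = {1, 4}  B3 = {3, 4}  B4 = {0, 2}
Tree: B1–B2, B1–B3, B1–B4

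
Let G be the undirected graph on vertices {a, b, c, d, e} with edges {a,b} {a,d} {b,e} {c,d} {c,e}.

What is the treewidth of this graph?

2

A width-2 tree decomposition is:
Bags: B1 = {a, b, d}  B2 = {b, d, e}  B3 = {c, d, e}
Tree: B1–B2, B2–B3
The largest bag has 3 vertices, giving width 2; this decomposition certifies tw(G) ≤ 2. The edges d–a–b–e–c–d form a cycle, so G is not a tree and its treewidth is at least 2. Therefore the treewidth is 2.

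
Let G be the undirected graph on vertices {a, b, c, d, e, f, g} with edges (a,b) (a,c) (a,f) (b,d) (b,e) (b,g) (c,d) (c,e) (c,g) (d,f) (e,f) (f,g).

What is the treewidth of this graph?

A width-3 tree decomposition is:
Bags: B1 = {b, c, e, f}  B2 = {a, b, c, f}  B3 = {b, c, f, g}  B4 = {b, c, d, f}
Tree: B1–B2, B2–B3, B3–B4
Every bag has size at most 4, so the width is 4 − 1 = 3 and tw(G) ≤ 3. For the lower bound: the 4 vertex sets {c,e}, {a,b}, {f}, {g} are disjoint, each induces a connected subgraph, and every pair is joined by at least one edge of G. Contracting each set to a single vertex therefore yields K_{4} as a minor, and since treewidth is minor-monotone, tw(G) ≥ tw(K_{4}) = 3. Therefore the treewidth is 3.

3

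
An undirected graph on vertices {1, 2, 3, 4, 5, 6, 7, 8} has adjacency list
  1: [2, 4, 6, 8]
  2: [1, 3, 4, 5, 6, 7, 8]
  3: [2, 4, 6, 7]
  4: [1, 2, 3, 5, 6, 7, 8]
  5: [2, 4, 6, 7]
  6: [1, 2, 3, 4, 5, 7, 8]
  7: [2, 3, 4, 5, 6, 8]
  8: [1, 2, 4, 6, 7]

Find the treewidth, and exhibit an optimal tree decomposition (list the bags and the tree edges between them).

Treewidth 4.
One optimal decomposition is:
Bags: B1 = {2, 3, 4, 6, 7}  B2 = {2, 4, 5, 6, 7}  B3 = {2, 4, 6, 7, 8}  B4 = {1, 2, 4, 6, 8}
Tree: B1–B2, B2–B3, B3–B4

Every bag has size at most 5, so the width is 5 − 1 = 4 and tw(G) ≤ 4. Conversely, {1, 2, 4, 6, 8} is a clique of size 5, and the vertices of any clique must share a bag in every tree decomposition; so some bag has ≥ 5 vertices and tw(G) ≥ 4. Combining the bounds, tw(G) = 4.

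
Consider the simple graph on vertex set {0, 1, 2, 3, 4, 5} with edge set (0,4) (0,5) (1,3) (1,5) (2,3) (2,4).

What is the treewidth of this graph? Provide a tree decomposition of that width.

Treewidth 2.
One such decomposition:
Bags: B1 = {2, 3, 4}  B2 = {1, 3, 4}  B3 = {1, 4, 5}  B4 = {0, 4, 5}
Tree: B1–B2, B2–B3, B3–B4

The largest bag has 3 vertices, giving width 2; this decomposition certifies tw(G) ≤ 2. The edges 4–2–3–1–5–0–4 form a cycle, so G is not a tree and its treewidth is at least 2. Therefore the treewidth is 2.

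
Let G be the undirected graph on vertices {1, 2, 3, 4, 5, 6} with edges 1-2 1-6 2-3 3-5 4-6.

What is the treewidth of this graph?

1

A width-1 tree decomposition is:
Bags: B1 = {3, 5}  B2 = {2, 3}  B3 = {1, 2}  B4 = {1, 6}  B5 = {4, 6}
Tree: B1–B2, B2–B3, B3–B4, B4–B5
Each bag holds 2 vertices, so the decomposition has width 1, which upper-bounds the treewidth. Since G has at least one edge (e.g. 5–3), it is not an edgeless graph, so tw(G) ≥ 1. Hence tw(G) = 1 exactly.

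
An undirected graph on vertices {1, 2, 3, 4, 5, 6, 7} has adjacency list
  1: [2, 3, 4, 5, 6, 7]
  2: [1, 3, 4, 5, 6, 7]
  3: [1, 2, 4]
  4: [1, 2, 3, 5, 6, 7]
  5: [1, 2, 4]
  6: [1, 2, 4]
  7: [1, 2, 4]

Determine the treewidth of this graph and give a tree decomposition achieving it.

Each bag holds 4 vertices, so the decomposition has width 3, which upper-bounds the treewidth. Conversely, {1, 2, 3, 4} is a clique of size 4, and the vertices of any clique must share a bag in every tree decomposition; so some bag has ≥ 4 vertices and tw(G) ≥ 3. The upper and lower bounds meet at 3, so that is the treewidth.

Treewidth 3.
One such decomposition:
Bags: B1 = {1, 2, 4, 7}  B2 = {1, 2, 3, 4}  B3 = {1, 2, 4, 5}  B4 = {1, 2, 4, 6}
Tree: B1–B2, B1–B3, B1–B4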